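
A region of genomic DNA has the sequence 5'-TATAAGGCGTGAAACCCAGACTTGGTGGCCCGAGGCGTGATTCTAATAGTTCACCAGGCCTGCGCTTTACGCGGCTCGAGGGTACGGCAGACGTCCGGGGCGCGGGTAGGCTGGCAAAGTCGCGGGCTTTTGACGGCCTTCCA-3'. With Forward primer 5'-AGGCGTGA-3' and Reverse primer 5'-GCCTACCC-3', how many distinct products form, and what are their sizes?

Two products: 107 bp, 79 bp

The forward primer AGGCGTGA matches the top strand at positions 5–12, 33–40.
The reverse primer's reverse complement is GGGTAGGC, matching at positions 104–111.
Each forward site pairs with the reverse site to give a product ending at position 111: sizes 107, 79 bp.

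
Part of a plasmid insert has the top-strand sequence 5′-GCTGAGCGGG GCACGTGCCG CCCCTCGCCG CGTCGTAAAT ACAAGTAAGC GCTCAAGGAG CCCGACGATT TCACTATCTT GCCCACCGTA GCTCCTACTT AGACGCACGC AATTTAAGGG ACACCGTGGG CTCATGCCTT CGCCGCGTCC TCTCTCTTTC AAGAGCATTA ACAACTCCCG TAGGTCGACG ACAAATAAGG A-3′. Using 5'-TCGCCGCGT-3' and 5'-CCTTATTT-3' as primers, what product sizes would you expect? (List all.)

176 bp, 61 bp

The forward primer TCGCCGCGT matches the top strand at positions 25–33, 140–148.
The reverse primer's reverse complement is AAATAAGG, matching at positions 193–200.
Each forward site pairs with the reverse site to give a product ending at position 200: sizes 176, 61 bp.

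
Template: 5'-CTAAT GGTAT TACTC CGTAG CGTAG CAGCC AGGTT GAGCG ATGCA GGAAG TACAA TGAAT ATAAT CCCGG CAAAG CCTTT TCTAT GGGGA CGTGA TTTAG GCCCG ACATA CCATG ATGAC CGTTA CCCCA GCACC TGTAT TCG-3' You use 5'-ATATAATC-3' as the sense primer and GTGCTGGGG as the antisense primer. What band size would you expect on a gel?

Scanning the template, ATATAATC occurs at positions 59–66; this primer anneals to the bottom strand there with its 3' end pointing downstream.
Reverse complement of the reverse primer: CCCCAGCAC. This occurs on the top strand at positions 126–134.
Product length = (reverse-primer end) − (forward-primer start) + 1 = 134 − 59 + 1 = 76 bp.

76 bp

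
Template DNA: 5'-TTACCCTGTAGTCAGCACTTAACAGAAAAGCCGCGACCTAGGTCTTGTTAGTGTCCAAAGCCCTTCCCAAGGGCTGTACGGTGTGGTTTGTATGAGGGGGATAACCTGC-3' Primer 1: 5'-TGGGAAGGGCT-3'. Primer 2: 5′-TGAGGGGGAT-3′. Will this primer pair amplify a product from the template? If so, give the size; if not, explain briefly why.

Primer 1 (TGGGAAGGGCT) has reverse complement AGCCCTTCCCA, which matches the top strand at positions 59–69; primer 1 anneals to the top strand there with its 3' end pointing upstream toward position 59.
Primer 2 (TGAGGGGGAT) matches the top strand directly at positions 93–102; it anneals to the bottom strand with its 3' end pointing downstream toward position 102.
The 3' ends diverge (primer 1 extends toward position 1, primer 2 toward position 109), so the primers never converge on a shared product.

No product — the primers' 3' ends point away from each other.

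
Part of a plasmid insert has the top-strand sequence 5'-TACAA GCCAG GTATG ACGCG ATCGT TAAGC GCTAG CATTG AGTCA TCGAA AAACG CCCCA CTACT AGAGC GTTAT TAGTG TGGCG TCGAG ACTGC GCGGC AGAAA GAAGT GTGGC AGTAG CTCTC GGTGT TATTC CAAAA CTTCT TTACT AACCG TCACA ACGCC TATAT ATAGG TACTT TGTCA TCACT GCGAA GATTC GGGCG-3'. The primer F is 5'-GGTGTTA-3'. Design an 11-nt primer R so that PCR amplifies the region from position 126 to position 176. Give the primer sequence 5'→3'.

5'-ACCTATATATA-3'

The product's 3' end on the top strand is position 176.
The reverse primer anneals to the top strand over positions 166–176, i.e. to TATATATAGGT.
Its sequence written 5'→3' is the reverse complement: ACCTATATATA.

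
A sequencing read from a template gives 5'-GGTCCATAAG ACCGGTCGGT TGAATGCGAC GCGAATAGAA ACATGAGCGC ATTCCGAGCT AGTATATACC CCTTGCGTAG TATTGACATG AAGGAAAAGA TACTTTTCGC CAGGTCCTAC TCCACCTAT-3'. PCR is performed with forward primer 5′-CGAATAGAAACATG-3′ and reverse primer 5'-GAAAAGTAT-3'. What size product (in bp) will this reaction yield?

77 bp

The forward primer matches the template at positions 32–45.
Taking the reverse complement of GAAAAGTAT gives ATACTTTTC, found at positions 100–108 on the template; the primer anneals here to the top strand with its 3' end pointing upstream.
The product runs from position 32 to position 108, so its length is 108 − 32 + 1 = 77 bp.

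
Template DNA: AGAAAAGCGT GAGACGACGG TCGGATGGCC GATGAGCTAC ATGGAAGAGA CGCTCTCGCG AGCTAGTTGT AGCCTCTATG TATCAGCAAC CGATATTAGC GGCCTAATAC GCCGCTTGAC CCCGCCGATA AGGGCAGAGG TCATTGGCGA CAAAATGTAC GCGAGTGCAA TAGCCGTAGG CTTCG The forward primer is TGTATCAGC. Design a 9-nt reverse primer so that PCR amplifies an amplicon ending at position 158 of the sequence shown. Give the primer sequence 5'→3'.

5'-ACATTTTGT-3'

The forward primer binds at positions 79–87; the product's 3' end on the top strand is position 158.
The reverse primer anneals to the top strand over positions 150–158, i.e. to ACAAAATGT.
Its sequence written 5'→3' is the reverse complement: ACATTTTGT.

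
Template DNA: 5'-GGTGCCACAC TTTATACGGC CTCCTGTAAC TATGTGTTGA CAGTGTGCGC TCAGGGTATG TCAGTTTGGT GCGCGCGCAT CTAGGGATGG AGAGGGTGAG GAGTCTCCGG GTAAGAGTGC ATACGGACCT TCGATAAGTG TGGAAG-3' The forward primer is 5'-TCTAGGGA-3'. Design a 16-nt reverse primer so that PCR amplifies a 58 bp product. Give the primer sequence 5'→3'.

The forward primer binds at positions 80–87, so a 58 bp product ends at position 80 + 58 − 1 = 137.
The reverse primer anneals to the top strand over positions 122–137, i.e. to TACGGACCTTCGATAA.
Its sequence written 5'→3' is the reverse complement: TTATCGAAGGTCCGTA.

5'-TTATCGAAGGTCCGTA-3'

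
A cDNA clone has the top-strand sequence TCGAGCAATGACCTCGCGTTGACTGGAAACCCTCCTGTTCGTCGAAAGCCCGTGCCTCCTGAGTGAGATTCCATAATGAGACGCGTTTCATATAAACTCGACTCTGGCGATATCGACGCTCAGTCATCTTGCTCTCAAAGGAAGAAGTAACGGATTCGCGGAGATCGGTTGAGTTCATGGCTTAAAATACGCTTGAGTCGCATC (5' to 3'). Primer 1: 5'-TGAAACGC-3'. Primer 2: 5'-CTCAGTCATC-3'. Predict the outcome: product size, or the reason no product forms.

No product — the primers' 3' ends point away from each other.

Primer 1 (TGAAACGC) has reverse complement GCGTTTCA, which matches the top strand at positions 83–90; primer 1 anneals to the top strand there with its 3' end pointing upstream toward position 83.
Primer 2 (CTCAGTCATC) matches the top strand directly at positions 119–128; it anneals to the bottom strand with its 3' end pointing downstream toward position 128.
The 3' ends diverge (primer 1 extends toward position 1, primer 2 toward position 204), so the primers never converge on a shared product.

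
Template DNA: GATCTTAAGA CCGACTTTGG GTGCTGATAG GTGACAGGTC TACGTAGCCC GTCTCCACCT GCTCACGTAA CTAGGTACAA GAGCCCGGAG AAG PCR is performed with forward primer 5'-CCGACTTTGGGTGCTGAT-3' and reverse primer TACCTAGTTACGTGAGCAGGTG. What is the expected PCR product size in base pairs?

Scanning the template, CCGACTTTGGGTGCTGAT occurs at positions 11–28; this primer anneals to the bottom strand there with its 3' end pointing downstream.
Reverse complement of the reverse primer: CACCTGCTCACGTAACTAGGTA. This occurs on the top strand at positions 56–77.
Product length = (reverse-primer end) − (forward-primer start) + 1 = 77 − 11 + 1 = 67 bp.

67 bp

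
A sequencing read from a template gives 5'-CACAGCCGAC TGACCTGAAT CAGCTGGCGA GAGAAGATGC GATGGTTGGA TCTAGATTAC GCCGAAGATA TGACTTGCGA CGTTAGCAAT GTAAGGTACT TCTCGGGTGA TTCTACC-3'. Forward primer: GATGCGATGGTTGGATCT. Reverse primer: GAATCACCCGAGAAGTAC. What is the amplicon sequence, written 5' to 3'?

5'-GATGCGATGGTTGGATCTAGATTACGCCGAAGATATGACTTGCGACGTTAGCAATGTAAGGTACTTCTCGGGTGATTC-3'

Scanning the template, GATGCGATGGTTGGATCT occurs at positions 36–53; this primer anneals to the bottom strand there with its 3' end pointing downstream.
Reverse complement of the reverse primer: GTACTTCTCGGGTGATTC. This occurs on the top strand at positions 96–113.
The product is the template from position 36 through 113 (78 bp).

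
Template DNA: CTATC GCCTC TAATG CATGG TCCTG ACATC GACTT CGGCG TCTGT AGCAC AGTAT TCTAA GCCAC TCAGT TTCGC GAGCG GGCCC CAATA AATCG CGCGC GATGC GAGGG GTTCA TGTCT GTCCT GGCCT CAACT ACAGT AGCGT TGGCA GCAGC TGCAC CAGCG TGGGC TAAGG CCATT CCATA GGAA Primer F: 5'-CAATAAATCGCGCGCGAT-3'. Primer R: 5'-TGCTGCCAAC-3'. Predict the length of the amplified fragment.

Forward primer CAATAAATCGCGCGCGAT is found on the top strand at positions 86–103.
The reverse primer's reverse complement is GTTGGCAGCA, which matches the template at positions 144–153.
Amplicon spans positions 86–153: 68 bp.

68 bp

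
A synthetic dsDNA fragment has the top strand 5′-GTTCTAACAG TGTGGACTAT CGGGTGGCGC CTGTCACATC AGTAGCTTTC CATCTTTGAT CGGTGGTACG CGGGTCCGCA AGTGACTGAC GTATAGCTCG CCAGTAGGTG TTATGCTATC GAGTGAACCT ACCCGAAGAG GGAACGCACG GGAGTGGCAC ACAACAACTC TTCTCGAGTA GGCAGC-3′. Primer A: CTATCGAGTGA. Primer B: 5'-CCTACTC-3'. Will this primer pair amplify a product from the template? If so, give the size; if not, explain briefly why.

Primer A (CTATCGAGTGA) matches the top strand at positions 116–126; it acts as a forward primer.
Primer B's reverse complement is GAGTAGG, matching the top strand at positions 176–182; it acts as a reverse primer.
The 3' ends face each other across positions 116–182, giving a 67 bp product.

Yes — a 67 bp product.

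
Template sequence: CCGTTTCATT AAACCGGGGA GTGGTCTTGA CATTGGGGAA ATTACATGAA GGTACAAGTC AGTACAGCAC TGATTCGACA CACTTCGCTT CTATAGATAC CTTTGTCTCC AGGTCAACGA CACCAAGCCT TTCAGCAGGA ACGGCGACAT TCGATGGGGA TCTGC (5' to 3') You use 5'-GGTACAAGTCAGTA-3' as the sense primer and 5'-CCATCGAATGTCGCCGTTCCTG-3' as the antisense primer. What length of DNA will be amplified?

Forward primer GGTACAAGTCAGTA is found on the top strand at positions 51–64.
The reverse primer's reverse complement is CAGGAACGGCGACATTCGATGG, which matches the template at positions 136–157.
Product length = (reverse-primer end) − (forward-primer start) + 1 = 157 − 51 + 1 = 107 bp.

107 bp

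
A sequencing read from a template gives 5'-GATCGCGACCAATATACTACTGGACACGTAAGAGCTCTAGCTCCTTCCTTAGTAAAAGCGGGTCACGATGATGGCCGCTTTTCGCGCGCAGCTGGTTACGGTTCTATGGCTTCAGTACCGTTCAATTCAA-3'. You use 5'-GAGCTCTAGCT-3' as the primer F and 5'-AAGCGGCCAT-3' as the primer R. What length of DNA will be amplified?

49 bp

Forward primer GAGCTCTAGCT is found on the top strand at positions 32–42.
Reverse complement of the reverse primer: ATGGCCGCTT. This occurs on the top strand at positions 71–80.
Amplicon spans positions 32–80: 49 bp.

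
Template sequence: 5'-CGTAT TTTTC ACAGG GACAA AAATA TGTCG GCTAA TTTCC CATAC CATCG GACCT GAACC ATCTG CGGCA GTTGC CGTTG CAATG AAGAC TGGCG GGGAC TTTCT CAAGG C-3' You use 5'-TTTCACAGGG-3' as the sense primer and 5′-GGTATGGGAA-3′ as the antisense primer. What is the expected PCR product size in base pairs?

Forward primer TTTCACAGGG is found on the top strand at positions 7–16.
The reverse primer's reverse complement is TTCCCATACC, which matches the template at positions 37–46.
The product runs from position 7 to position 46, so its length is 46 − 7 + 1 = 40 bp.

40 bp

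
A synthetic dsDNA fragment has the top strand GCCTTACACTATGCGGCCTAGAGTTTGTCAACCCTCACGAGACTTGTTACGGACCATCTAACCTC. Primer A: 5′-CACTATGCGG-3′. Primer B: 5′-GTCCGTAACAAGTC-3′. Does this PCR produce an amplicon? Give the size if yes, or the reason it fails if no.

Primer A (CACTATGCGG) matches the top strand at positions 7–16; it acts as a forward primer.
Primer B's reverse complement is GACTTGTTACGGAC, matching the top strand at positions 41–54; it acts as a reverse primer.
The 3' ends face each other across positions 7–54, giving a 48 bp product.

Yes — a 48 bp product.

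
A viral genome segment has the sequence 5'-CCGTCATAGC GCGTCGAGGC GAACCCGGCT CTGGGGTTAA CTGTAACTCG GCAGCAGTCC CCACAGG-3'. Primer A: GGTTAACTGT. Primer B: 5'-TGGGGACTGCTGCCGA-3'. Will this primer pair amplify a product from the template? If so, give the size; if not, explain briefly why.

Primer A (GGTTAACTGT) matches the top strand at positions 35–44; it acts as a forward primer.
Primer B's reverse complement is TCGGCAGCAGTCCCCA, matching the top strand at positions 48–63; it acts as a reverse primer.
The 3' ends face each other across positions 35–63, giving a 29 bp product.

Yes — a 29 bp product.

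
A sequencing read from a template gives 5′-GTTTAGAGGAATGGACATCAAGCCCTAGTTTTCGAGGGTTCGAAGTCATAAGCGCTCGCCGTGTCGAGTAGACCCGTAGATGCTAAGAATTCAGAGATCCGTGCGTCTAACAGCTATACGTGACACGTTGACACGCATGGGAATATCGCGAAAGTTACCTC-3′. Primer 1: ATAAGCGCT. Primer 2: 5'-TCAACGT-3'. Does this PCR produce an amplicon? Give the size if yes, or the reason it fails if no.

Yes — an 84 bp product.

Primer 1 (ATAAGCGCT) matches the top strand at positions 48–56; it acts as a forward primer.
Primer 2's reverse complement is ACGTTGA, matching the top strand at positions 125–131; it acts as a reverse primer.
The 3' ends face each other across positions 48–131, giving an 84 bp product.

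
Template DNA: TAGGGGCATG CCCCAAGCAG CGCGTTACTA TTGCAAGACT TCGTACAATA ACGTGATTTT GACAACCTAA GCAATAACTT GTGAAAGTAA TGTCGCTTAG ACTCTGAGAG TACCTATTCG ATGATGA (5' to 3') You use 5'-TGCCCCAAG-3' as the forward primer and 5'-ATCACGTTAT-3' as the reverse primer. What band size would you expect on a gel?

49 bp

The forward primer matches the template at positions 9–17.
The reverse primer's reverse complement is ATAACGTGAT, which matches the template at positions 48–57.
Product length = (reverse-primer end) − (forward-primer start) + 1 = 57 − 9 + 1 = 49 bp.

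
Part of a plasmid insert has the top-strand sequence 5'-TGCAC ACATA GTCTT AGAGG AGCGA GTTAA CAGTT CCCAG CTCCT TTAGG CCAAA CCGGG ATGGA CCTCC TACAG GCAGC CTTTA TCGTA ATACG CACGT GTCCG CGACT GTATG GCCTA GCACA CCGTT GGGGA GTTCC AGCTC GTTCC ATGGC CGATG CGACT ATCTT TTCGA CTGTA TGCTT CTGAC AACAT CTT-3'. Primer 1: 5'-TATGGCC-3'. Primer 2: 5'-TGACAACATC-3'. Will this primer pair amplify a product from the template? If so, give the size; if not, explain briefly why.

No product — both primers anneal to the same strand and extend in the same direction.

Primer 1 (TATGGCC) matches the top strand at positions 112–118 (3' end points downstream).
Primer 2 (TGACAACATC) also matches the top strand directly, at positions 187–196 — its reverse complement GATGTTGTCA is not present.
Both primers anneal to the bottom strand with 3' ends pointing the same way, so neither can prime synthesis back toward the other.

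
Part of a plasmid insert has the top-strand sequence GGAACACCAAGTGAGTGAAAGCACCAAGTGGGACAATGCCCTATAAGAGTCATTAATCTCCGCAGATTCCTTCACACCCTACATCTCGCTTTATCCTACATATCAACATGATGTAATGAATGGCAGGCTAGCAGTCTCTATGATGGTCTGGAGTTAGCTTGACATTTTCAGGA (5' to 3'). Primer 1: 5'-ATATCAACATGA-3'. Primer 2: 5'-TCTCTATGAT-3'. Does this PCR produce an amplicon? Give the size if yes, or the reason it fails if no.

Primer 1 (ATATCAACATGA) matches the top strand at positions 100–111 (3' end points downstream).
Primer 2 (TCTCTATGAT) also matches the top strand directly, at positions 135–144 — its reverse complement ATCATAGAGA is not present.
Both primers anneal to the bottom strand with 3' ends pointing the same way, so neither can prime synthesis back toward the other.

No product — both primers anneal to the same strand and extend in the same direction.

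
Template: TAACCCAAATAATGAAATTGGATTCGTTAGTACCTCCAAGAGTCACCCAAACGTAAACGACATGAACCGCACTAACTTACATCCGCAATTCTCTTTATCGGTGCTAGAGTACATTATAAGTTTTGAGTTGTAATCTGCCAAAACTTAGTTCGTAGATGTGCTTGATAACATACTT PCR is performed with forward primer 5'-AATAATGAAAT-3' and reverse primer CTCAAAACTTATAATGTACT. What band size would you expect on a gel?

120 bp

Scanning the template, AATAATGAAAT occurs at positions 8–18; this primer anneals to the bottom strand there with its 3' end pointing downstream.
Reverse complement of the reverse primer: AGTACATTATAAGTTTTGAG. This occurs on the top strand at positions 108–127.
Product length = (reverse-primer end) − (forward-primer start) + 1 = 127 − 8 + 1 = 120 bp.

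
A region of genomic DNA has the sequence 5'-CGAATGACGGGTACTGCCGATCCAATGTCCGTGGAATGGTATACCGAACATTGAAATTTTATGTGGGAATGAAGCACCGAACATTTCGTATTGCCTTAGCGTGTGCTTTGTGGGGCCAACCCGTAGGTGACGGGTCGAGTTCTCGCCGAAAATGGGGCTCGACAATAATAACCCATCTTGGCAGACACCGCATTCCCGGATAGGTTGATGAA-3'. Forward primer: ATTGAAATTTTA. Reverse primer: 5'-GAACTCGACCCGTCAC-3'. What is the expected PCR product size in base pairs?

The forward primer matches the template at positions 50–61.
Taking the reverse complement of GAACTCGACCCGTCAC gives GTGACGGGTCGAGTTC, found at positions 127–142 on the template; the primer anneals here to the top strand with its 3' end pointing upstream.
The product runs from position 50 to position 142, so its length is 142 − 50 + 1 = 93 bp.

93 bp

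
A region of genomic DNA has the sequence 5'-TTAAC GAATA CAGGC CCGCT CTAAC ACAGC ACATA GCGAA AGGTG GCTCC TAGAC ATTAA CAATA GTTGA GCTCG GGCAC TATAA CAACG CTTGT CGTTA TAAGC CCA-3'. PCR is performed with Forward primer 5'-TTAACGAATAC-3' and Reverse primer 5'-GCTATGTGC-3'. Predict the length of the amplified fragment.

37 bp

The forward primer matches the template at positions 1–11.
Reverse complement of the reverse primer: GCACATAGC. This occurs on the top strand at positions 29–37.
The product runs from position 1 to position 37, so its length is 37 − 1 + 1 = 37 bp.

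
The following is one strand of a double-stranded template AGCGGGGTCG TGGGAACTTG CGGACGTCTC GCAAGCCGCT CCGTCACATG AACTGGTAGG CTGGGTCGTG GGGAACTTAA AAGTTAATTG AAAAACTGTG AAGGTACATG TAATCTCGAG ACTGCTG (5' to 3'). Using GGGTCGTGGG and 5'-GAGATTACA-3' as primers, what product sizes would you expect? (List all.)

The forward primer GGGTCGTGGG matches the top strand at positions 5–14, 63–72.
The reverse primer's reverse complement is TGTAATCTC, matching at positions 109–117.
Each forward site pairs with the reverse site to give a product ending at position 117: sizes 113, 55 bp.

113 bp, 55 bp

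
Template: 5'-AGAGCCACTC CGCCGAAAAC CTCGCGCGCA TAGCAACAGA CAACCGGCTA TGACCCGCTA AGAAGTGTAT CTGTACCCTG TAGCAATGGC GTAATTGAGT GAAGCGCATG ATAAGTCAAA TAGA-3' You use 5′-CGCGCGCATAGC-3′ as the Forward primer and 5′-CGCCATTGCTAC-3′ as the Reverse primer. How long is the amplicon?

Forward primer CGCGCGCATAGC is found on the top strand at positions 23–34.
Taking the reverse complement of CGCCATTGCTAC gives GTAGCAATGGCG, found at positions 80–91 on the template; the primer anneals here to the top strand with its 3' end pointing upstream.
Product length = (reverse-primer end) − (forward-primer start) + 1 = 91 − 23 + 1 = 69 bp.

69 bp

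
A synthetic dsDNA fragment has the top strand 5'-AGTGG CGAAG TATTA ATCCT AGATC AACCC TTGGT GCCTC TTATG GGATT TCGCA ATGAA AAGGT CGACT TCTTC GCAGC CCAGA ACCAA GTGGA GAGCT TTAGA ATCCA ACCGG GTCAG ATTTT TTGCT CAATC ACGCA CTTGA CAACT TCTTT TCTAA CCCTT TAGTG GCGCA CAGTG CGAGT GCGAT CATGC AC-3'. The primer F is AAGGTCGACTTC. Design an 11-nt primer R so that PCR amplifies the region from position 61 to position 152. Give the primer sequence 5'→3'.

5'-GAAGTTGTCAA-3'

The product's 3' end on the top strand is position 152.
The reverse primer anneals to the top strand over positions 142–152, i.e. to TTGACAACTTC.
Its sequence written 5'→3' is the reverse complement: GAAGTTGTCAA.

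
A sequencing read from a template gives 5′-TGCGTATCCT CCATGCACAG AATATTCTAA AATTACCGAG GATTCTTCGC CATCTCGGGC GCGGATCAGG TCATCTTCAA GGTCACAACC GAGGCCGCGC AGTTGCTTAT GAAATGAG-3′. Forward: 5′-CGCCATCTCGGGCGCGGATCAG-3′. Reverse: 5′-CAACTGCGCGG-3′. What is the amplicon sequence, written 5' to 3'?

Scanning the template, CGCCATCTCGGGCGCGGATCAG occurs at positions 48–69; this primer anneals to the bottom strand there with its 3' end pointing downstream.
The reverse primer's reverse complement is CCGCGCAGTTG, which matches the template at positions 95–105.
The product is the template from position 48 through 105 (58 bp).

5'-CGCCATCTCGGGCGCGGATCAGGTCATCTTCAAGGTCACAACCGAGGCCGCGCAGTTG-3'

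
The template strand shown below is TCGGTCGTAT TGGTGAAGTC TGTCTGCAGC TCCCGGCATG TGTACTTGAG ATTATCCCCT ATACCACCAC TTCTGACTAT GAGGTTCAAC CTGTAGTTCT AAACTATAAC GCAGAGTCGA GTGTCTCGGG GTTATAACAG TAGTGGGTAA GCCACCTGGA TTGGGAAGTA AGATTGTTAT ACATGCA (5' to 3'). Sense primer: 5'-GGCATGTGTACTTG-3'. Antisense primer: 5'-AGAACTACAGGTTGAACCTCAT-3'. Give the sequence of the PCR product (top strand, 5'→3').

5'-GGCATGTGTACTTGAGATTATCCCCTATACCACCACTTCTGACTATGAGGTTCAACCTGTAGTTCT-3'

Forward primer GGCATGTGTACTTG is found on the top strand at positions 35–48.
Reverse complement of the reverse primer: ATGAGGTTCAACCTGTAGTTCT. This occurs on the top strand at positions 79–100.
The product is the template from position 35 through 100 (66 bp).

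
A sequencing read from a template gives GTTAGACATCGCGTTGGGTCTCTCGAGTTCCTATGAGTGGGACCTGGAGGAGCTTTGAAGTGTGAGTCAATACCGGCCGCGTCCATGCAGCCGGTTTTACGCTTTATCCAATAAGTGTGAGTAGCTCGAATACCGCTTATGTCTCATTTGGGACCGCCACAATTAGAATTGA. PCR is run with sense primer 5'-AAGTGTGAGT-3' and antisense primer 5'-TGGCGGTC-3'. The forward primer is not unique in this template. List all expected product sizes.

The forward primer AAGTGTGAGT matches the top strand at positions 58–67, 113–122.
The reverse primer's reverse complement is GACCGCCA, matching at positions 152–159.
Each forward site pairs with the reverse site to give a product ending at position 159: sizes 102, 47 bp.

102 bp, 47 bp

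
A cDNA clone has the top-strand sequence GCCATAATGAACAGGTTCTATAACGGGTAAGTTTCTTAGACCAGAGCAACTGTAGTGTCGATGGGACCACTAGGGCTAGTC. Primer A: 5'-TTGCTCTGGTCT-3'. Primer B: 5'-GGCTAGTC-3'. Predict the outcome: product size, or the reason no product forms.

Primer A (TTGCTCTGGTCT) has reverse complement AGACCAGAGCAA, which matches the top strand at positions 38–49; primer A anneals to the top strand there with its 3' end pointing upstream toward position 38.
Primer B (GGCTAGTC) matches the top strand directly at positions 74–81; it anneals to the bottom strand with its 3' end pointing downstream toward position 81.
The 3' ends diverge (primer A extends toward position 1, primer B toward position 81), so the primers never converge on a shared product.

No product — the primers' 3' ends point away from each other.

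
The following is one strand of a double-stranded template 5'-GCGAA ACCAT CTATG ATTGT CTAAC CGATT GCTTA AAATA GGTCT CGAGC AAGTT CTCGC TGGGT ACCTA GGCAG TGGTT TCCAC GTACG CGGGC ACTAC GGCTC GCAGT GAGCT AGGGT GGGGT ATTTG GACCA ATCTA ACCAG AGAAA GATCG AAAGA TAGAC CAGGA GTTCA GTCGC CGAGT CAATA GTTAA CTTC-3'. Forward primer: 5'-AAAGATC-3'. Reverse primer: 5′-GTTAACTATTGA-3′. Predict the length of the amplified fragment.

Forward primer AAAGATC is found on the top strand at positions 148–154.
Reverse complement of the reverse primer: TCAATAGTTAAC. This occurs on the top strand at positions 185–196.
Product length = (reverse-primer end) − (forward-primer start) + 1 = 196 − 148 + 1 = 49 bp.

49 bp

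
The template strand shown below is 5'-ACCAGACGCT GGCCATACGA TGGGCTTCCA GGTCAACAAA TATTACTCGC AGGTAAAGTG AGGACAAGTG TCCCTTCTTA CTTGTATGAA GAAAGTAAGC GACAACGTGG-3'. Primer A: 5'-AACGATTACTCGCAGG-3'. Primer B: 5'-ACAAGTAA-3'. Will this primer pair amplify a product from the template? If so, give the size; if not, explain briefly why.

No product — primer A has no binding site in the template.

Primer A (AACGATTACTCGCAGG) does not match the top strand, and its reverse complement CCTGCGAGTAATCGTT does not match either.
With no annealing site for primer A, no amplification occurs.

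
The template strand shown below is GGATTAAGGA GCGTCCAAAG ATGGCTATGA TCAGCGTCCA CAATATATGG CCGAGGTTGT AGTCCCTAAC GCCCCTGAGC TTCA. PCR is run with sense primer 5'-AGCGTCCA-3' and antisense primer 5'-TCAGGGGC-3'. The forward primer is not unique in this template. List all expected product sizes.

69 bp, 46 bp

The forward primer AGCGTCCA matches the top strand at positions 10–17, 33–40.
The reverse primer's reverse complement is GCCCCTGA, matching at positions 71–78.
Each forward site pairs with the reverse site to give a product ending at position 78: sizes 69, 46 bp.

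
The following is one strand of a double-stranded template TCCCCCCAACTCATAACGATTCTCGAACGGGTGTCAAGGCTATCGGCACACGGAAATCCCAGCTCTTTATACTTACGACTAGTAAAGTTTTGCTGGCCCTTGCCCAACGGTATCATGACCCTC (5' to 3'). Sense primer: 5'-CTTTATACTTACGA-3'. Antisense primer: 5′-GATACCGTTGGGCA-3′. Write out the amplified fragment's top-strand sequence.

Forward primer CTTTATACTTACGA is found on the top strand at positions 65–78.
Taking the reverse complement of GATACCGTTGGGCA gives TGCCCAACGGTATC, found at positions 101–114 on the template; the primer anneals here to the top strand with its 3' end pointing upstream.
The product is the template from position 65 through 114 (50 bp).

5'-CTTTATACTTACGACTAGTAAAGTTTTGCTGGCCCTTGCCCAACGGTATC-3'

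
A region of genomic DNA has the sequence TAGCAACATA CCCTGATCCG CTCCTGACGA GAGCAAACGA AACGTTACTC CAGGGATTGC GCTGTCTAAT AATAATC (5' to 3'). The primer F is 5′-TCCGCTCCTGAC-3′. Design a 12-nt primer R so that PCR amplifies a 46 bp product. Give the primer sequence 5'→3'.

5'-GCGCAATCCCTG-3'

The forward primer binds at positions 17–28, so a 46 bp product ends at position 17 + 46 − 1 = 62.
The reverse primer anneals to the top strand over positions 51–62, i.e. to CAGGGATTGCGC.
Its sequence written 5'→3' is the reverse complement: GCGCAATCCCTG.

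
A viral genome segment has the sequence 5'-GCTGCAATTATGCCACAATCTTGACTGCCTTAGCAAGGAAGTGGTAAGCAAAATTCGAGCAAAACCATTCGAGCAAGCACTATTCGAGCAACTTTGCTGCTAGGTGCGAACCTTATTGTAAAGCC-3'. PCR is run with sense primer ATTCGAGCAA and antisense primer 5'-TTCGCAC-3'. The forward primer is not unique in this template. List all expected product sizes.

58 bp, 44 bp, 29 bp

The forward primer ATTCGAGCAA matches the top strand at positions 53–62, 67–76, 82–91.
The reverse primer's reverse complement is GTGCGAA, matching at positions 104–110.
Each forward site pairs with the reverse site to give a product ending at position 110: sizes 58, 44, 29 bp.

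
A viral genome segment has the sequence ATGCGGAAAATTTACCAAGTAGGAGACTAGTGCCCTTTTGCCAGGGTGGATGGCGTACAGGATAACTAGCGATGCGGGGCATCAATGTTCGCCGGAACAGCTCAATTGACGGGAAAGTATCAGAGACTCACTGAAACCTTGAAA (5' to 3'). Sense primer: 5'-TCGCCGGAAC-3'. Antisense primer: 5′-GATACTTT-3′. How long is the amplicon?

Forward primer TCGCCGGAAC is found on the top strand at positions 89–98.
Reverse complement of the reverse primer: AAAGTATC. This occurs on the top strand at positions 114–121.
Amplicon spans positions 89–121: 33 bp.

33 bp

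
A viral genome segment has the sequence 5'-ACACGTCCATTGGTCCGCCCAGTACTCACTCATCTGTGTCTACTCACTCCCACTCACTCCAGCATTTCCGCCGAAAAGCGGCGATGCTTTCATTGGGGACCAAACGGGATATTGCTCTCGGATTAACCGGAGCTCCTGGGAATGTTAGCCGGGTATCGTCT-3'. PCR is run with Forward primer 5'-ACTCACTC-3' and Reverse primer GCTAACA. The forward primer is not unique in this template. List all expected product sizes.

The forward primer ACTCACTC matches the top strand at positions 24–31, 42–49, 52–59.
The reverse primer's reverse complement is TGTTAGC, matching at positions 143–149.
Each forward site pairs with the reverse site to give a product ending at position 149: sizes 126, 108, 98 bp.

126 bp, 108 bp, 98 bp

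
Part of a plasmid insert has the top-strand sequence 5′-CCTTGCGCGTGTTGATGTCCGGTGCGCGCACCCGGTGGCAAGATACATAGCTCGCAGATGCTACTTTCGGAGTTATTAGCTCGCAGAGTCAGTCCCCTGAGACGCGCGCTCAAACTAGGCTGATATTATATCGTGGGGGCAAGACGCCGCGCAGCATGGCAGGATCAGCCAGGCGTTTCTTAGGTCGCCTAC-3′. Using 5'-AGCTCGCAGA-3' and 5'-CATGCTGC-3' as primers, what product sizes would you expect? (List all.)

The forward primer AGCTCGCAGA matches the top strand at positions 49–58, 78–87.
The reverse primer's reverse complement is GCAGCATG, matching at positions 151–158.
Each forward site pairs with the reverse site to give a product ending at position 158: sizes 110, 81 bp.

110 bp, 81 bp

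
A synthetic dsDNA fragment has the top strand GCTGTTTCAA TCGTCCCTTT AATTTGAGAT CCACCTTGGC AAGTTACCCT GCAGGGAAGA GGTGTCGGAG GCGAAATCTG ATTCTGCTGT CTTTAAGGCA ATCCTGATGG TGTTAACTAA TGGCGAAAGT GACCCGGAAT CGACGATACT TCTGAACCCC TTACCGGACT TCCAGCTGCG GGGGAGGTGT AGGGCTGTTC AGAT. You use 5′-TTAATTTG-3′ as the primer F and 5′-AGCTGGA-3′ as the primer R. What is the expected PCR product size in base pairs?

159 bp

The forward primer matches the template at positions 19–26.
Reverse complement of the reverse primer: TCCAGCT. This occurs on the top strand at positions 171–177.
Amplicon spans positions 19–177: 159 bp.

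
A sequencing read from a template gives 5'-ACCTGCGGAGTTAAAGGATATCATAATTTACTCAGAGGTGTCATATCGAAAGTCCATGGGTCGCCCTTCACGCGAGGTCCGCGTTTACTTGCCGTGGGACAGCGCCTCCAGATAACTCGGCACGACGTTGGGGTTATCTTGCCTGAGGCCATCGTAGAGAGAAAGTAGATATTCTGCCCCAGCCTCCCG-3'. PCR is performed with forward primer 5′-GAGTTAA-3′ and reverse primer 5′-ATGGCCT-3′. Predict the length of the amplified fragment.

145 bp

The forward primer matches the template at positions 8–14.
Taking the reverse complement of ATGGCCT gives AGGCCAT, found at positions 146–152 on the template; the primer anneals here to the top strand with its 3' end pointing upstream.
Product length = (reverse-primer end) − (forward-primer start) + 1 = 152 − 8 + 1 = 145 bp.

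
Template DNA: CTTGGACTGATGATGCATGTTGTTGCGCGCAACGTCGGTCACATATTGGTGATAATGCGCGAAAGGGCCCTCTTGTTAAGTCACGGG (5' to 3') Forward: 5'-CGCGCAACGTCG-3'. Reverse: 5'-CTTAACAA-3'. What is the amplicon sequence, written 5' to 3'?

5'-CGCGCAACGTCGGTCACATATTGGTGATAATGCGCGAAAGGGCCCTCTTGTTAAG-3'

Scanning the template, CGCGCAACGTCG occurs at positions 26–37; this primer anneals to the bottom strand there with its 3' end pointing downstream.
Taking the reverse complement of CTTAACAA gives TTGTTAAG, found at positions 73–80 on the template; the primer anneals here to the top strand with its 3' end pointing upstream.
The product is the template from position 26 through 80 (55 bp).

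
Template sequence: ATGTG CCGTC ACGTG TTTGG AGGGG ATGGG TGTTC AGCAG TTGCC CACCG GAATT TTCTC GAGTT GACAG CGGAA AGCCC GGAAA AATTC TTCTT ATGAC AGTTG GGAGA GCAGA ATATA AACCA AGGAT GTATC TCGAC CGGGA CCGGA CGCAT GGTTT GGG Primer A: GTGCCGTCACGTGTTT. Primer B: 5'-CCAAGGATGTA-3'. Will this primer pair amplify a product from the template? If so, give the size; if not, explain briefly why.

Primer A (GTGCCGTCACGTGTTT) matches the top strand at positions 3–18 (3' end points downstream).
Primer B (CCAAGGATGTA) also matches the top strand directly, at positions 123–133 — its reverse complement TACATCCTTGG is not present.
Both primers anneal to the bottom strand with 3' ends pointing the same way, so neither can prime synthesis back toward the other.

No product — both primers anneal to the same strand and extend in the same direction.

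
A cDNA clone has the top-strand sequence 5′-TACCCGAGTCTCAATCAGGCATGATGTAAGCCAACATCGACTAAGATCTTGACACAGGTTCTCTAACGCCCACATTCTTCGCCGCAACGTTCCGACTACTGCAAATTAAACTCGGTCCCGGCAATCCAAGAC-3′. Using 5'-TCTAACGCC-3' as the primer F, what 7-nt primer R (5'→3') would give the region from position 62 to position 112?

The product's 3' end on the top strand is position 112.
The reverse primer anneals to the top strand over positions 106–112, i.e. to TTAAACT.
Its sequence written 5'→3' is the reverse complement: AGTTTAA.

5'-AGTTTAA-3'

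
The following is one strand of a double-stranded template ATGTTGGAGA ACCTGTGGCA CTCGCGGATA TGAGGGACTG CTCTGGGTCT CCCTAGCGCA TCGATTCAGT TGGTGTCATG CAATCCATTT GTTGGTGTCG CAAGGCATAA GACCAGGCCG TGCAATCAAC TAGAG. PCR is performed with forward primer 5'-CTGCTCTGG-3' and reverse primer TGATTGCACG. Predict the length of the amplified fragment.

91 bp

Scanning the template, CTGCTCTGG occurs at positions 38–46; this primer anneals to the bottom strand there with its 3' end pointing downstream.
Reverse complement of the reverse primer: CGTGCAATCA. This occurs on the top strand at positions 119–128.
Product length = (reverse-primer end) − (forward-primer start) + 1 = 128 − 38 + 1 = 91 bp.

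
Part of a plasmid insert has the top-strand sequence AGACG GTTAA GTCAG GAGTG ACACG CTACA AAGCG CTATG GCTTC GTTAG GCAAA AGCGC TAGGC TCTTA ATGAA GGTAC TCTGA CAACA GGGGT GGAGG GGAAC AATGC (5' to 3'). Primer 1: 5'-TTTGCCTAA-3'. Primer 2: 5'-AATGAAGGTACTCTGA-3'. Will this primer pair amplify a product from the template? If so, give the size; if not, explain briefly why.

No product — the primers' 3' ends point away from each other.

Primer 1 (TTTGCCTAA) has reverse complement TTAGGCAAA, which matches the top strand at positions 47–55; primer 1 anneals to the top strand there with its 3' end pointing upstream toward position 47.
Primer 2 (AATGAAGGTACTCTGA) matches the top strand directly at positions 70–85; it anneals to the bottom strand with its 3' end pointing downstream toward position 85.
The 3' ends diverge (primer 1 extends toward position 1, primer 2 toward position 110), so the primers never converge on a shared product.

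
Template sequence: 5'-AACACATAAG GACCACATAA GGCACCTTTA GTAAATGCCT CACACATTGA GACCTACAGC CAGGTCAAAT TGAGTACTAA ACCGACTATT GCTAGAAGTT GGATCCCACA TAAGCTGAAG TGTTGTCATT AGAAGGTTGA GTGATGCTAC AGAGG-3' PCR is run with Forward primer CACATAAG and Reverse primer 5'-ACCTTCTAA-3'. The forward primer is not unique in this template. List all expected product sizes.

The forward primer CACATAAG matches the top strand at positions 3–10, 14–21, 107–114.
The reverse primer's reverse complement is TTAGAAGGT, matching at positions 129–137.
Each forward site pairs with the reverse site to give a product ending at position 137: sizes 135, 124, 31 bp.

135 bp, 124 bp, 31 bp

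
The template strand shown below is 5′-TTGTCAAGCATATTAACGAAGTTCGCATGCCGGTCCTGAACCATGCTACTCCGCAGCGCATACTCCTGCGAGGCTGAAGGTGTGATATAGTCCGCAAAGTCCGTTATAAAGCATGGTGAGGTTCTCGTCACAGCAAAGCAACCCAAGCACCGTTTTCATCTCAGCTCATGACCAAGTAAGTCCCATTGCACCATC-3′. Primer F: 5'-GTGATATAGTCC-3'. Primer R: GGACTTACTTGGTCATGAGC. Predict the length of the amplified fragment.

102 bp

Forward primer GTGATATAGTCC is found on the top strand at positions 82–93.
Taking the reverse complement of GGACTTACTTGGTCATGAGC gives GCTCATGACCAAGTAAGTCC, found at positions 164–183 on the template; the primer anneals here to the top strand with its 3' end pointing upstream.
The product runs from position 82 to position 183, so its length is 183 − 82 + 1 = 102 bp.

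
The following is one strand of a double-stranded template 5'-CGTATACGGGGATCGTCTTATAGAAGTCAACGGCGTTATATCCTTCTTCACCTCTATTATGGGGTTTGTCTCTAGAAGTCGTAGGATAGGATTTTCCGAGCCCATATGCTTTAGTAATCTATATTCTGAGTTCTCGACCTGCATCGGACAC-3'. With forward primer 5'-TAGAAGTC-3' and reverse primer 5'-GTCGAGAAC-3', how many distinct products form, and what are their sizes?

Two products: 118 bp, 66 bp

The forward primer TAGAAGTC matches the top strand at positions 21–28, 73–80.
The reverse primer's reverse complement is GTTCTCGAC, matching at positions 130–138.
Each forward site pairs with the reverse site to give a product ending at position 138: sizes 118, 66 bp.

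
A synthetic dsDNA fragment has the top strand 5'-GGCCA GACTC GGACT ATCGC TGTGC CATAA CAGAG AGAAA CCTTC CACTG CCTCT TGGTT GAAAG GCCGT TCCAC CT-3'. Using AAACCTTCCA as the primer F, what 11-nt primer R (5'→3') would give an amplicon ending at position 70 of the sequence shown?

The forward primer binds at positions 38–47; the product's 3' end on the top strand is position 70.
The reverse primer anneals to the top strand over positions 60–70, i.e. to TGAAAGGCCGT.
Its sequence written 5'→3' is the reverse complement: ACGGCCTTTCA.

5'-ACGGCCTTTCA-3'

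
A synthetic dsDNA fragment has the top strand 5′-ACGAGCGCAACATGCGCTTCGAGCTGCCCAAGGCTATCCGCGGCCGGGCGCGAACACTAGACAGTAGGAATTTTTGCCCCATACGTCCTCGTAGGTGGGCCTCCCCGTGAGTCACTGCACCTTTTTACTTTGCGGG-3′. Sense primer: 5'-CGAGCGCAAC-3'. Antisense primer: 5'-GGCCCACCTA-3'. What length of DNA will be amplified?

Forward primer CGAGCGCAAC is found on the top strand at positions 2–11.
Reverse complement of the reverse primer: TAGGTGGGCC. This occurs on the top strand at positions 92–101.
Product length = (reverse-primer end) − (forward-primer start) + 1 = 101 − 2 + 1 = 100 bp.

100 bp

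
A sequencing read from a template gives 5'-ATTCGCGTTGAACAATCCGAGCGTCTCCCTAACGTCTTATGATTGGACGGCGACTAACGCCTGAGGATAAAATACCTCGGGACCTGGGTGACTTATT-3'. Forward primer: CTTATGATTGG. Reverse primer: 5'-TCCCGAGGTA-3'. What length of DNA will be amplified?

47 bp

Forward primer CTTATGATTGG is found on the top strand at positions 36–46.
Taking the reverse complement of TCCCGAGGTA gives TACCTCGGGA, found at positions 73–82 on the template; the primer anneals here to the top strand with its 3' end pointing upstream.
Amplicon spans positions 36–82: 47 bp.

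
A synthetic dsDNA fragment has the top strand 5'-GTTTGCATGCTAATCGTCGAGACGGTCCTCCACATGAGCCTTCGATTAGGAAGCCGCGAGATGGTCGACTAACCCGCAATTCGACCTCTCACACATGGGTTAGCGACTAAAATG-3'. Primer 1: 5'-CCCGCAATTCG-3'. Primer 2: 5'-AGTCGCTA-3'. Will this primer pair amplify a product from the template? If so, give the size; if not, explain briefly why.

Yes — a 36 bp product.

Primer 1 (CCCGCAATTCG) matches the top strand at positions 73–83; it acts as a forward primer.
Primer 2's reverse complement is TAGCGACT, matching the top strand at positions 101–108; it acts as a reverse primer.
The 3' ends face each other across positions 73–108, giving a 36 bp product.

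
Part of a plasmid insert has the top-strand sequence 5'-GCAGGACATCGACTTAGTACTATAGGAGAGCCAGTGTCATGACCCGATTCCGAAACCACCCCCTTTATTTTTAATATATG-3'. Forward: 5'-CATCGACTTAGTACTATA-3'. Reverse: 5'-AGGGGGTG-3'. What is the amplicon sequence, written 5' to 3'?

Forward primer CATCGACTTAGTACTATA is found on the top strand at positions 7–24.
Taking the reverse complement of AGGGGGTG gives CACCCCCT, found at positions 57–64 on the template; the primer anneals here to the top strand with its 3' end pointing upstream.
The product is the template from position 7 through 64 (58 bp).

5'-CATCGACTTAGTACTATAGGAGAGCCAGTGTCATGACCCGATTCCGAAACCACCCCCT-3'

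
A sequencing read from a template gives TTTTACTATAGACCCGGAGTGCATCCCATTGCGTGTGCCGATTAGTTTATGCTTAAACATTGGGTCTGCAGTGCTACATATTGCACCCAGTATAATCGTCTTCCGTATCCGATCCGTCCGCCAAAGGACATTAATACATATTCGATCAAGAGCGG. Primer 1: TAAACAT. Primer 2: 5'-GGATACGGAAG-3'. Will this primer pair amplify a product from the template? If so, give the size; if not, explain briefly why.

Yes — a 57 bp product.

Primer 1 (TAAACAT) matches the top strand at positions 54–60; it acts as a forward primer.
Primer 2's reverse complement is CTTCCGTATCC, matching the top strand at positions 100–110; it acts as a reverse primer.
The 3' ends face each other across positions 54–110, giving a 57 bp product.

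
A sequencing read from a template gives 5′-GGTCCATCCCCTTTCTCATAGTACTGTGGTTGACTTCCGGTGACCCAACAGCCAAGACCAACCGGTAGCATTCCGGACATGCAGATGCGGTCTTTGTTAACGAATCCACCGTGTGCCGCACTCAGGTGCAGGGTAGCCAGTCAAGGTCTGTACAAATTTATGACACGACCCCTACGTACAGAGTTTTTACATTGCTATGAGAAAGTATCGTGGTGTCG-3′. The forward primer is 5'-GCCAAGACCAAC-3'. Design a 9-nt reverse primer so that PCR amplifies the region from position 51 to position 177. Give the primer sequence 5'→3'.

The product's 3' end on the top strand is position 177.
The reverse primer anneals to the top strand over positions 169–177, i.e. to CCCCTACGT.
Its sequence written 5'→3' is the reverse complement: ACGTAGGGG.

5'-ACGTAGGGG-3'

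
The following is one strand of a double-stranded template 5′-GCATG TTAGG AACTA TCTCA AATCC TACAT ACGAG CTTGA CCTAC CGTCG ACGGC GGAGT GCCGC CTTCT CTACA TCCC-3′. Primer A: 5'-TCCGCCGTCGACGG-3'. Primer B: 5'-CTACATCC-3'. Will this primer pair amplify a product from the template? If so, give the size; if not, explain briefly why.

No product — the primers' 3' ends point away from each other.

Primer A (TCCGCCGTCGACGG) has reverse complement CCGTCGACGGCGGA, which matches the top strand at positions 45–58; primer A anneals to the top strand there with its 3' end pointing upstream toward position 45.
Primer B (CTACATCC) matches the top strand directly at positions 71–78; it anneals to the bottom strand with its 3' end pointing downstream toward position 78.
The 3' ends diverge (primer A extends toward position 1, primer B toward position 79), so the primers never converge on a shared product.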